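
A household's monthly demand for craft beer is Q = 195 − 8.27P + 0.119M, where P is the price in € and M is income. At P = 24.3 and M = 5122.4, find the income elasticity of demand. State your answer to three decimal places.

At P = 24.3, M = 5122.4: Q = 603.605.
Holding P constant, ∂Q/∂M = 0.119.
η_M = (∂Q/∂M)·(M/Q) = 0.119 × (5122.4/603.605) = 1.010.

1.010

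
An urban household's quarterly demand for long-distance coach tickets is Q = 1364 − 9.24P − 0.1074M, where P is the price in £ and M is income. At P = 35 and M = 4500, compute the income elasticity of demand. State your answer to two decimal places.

-0.87

At P = 35, M = 4500: Q = 557.300.
Holding P constant, ∂Q/∂M = −0.1074.
η_M = (∂Q/∂M)·(M/Q) = -0.1074 × (4500/557.300) = -0.87.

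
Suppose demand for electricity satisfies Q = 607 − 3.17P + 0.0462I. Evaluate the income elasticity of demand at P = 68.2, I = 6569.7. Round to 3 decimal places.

At P = 68.2, I = 6569.7: Q = 694.326.
Holding P constant, ∂Q/∂I = 0.0462.
η_I = (∂Q/∂I)·(I/Q) = 0.0462 × (6569.7/694.326) = 0.437.

0.437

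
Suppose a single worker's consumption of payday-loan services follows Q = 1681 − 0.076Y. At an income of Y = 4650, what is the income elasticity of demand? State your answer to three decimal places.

At Y = 4650: Q = 1327.600.
dQ/dY = −0.076.
η = (dQ/dY)·(Y/Q) = -0.076 × (4650/1327.600) = -0.266.

-0.266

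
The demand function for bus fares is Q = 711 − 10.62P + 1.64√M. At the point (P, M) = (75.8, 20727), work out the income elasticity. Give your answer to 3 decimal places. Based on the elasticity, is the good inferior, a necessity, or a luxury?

At P = 75.8, M = 20727: Q = 142.113.
Holding P constant, ∂Q/∂M = 1.64/(2√M) = 0.00569568.
η_M = (∂Q/∂M)·(M/Q) = 0.00569568 × (20727/142.113) = 0.831.
Since 0 < η < 1, this is a necessity.

0.831 (necessity)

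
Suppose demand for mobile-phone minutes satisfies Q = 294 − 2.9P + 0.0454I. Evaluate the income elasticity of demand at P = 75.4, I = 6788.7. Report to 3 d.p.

At P = 75.4, I = 6788.7: Q = 383.547.
Holding P constant, ∂Q/∂I = 0.0454.
η_I = (∂Q/∂I)·(I/Q) = 0.0454 × (6788.7/383.547) = 0.804.

0.804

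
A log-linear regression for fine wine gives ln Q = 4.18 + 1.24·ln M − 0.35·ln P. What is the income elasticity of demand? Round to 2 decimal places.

In a log-linear demand, the coefficient on ln M is the income elasticity.
So η = 1.24.

1.24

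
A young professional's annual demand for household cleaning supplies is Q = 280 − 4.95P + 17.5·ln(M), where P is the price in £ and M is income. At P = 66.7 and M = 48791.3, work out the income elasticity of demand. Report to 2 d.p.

0.13

At P = 66.7, M = 48791.3: Q = 138.753.
Holding P constant, ∂Q/∂M = 17.5/M = 0.000358671.
η_M = (∂Q/∂M)·(M/Q) = 0.000358671 × (48791.3/138.753) = 0.13.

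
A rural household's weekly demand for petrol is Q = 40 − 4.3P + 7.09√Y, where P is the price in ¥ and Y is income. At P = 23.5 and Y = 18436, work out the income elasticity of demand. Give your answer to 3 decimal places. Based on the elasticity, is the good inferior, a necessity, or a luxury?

At P = 23.5, Y = 18436: Q = 901.625.
Holding P constant, ∂Q/∂Y = 7.09/(2√Y) = 0.0261086.
η_Y = (∂Q/∂Y)·(Y/Q) = 0.0261086 × (18436/901.625) = 0.534.
Since 0 < η < 1, this is a necessity.

0.534 (necessity)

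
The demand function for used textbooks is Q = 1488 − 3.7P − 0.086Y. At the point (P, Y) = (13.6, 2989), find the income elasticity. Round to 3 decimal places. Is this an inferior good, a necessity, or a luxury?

-0.218 (inferior good)

At P = 13.6, Y = 2989: Q = 1180.626.
Holding P constant, ∂Q/∂Y = −0.086.
η_Y = (∂Q/∂Y)·(Y/Q) = -0.086 × (2989/1180.626) = -0.218.
Since η < 0, this is an inferior good.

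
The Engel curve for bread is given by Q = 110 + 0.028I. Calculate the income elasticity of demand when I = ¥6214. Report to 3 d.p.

At I = 6214: Q = 283.992.
dQ/dI = 0.028.
η = (dQ/dI)·(I/Q) = 0.028 × (6214/283.992) = 0.613.

0.613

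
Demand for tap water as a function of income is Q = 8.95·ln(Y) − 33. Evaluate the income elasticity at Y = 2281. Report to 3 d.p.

0.247

At Y = 2281: Q = 36.205.
dQ/dY = 8.95/Y = 0.00392372 at this income.
η = (dQ/dY)·(Y/Q) = 0.00392372 × (2281/36.205) = 0.247.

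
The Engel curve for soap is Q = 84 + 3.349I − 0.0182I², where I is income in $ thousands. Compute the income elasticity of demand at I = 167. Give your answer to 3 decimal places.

At I = 167: Q = 135.7032.
dQ/dI = 3.349 − 0.0364I = -2.72980.
η = (dQ/dI)·(I/Q) = -2.72980 × (167/135.7032) = -3.359.

-3.359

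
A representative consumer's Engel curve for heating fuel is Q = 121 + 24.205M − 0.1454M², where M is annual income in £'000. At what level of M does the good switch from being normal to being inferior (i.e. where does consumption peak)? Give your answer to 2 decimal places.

dQ/dM = 24.205 − 0.2908M.
The good is inferior where dQ/dM < 0. Setting dQ/dM = 0 gives M = 24.205 / 0.2908 = 83.24.

83.24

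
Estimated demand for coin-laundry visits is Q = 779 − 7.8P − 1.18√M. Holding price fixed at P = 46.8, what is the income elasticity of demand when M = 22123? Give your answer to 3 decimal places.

At P = 46.8, M = 22123: Q = 238.449.
Holding P constant, ∂Q/∂M = -1.18/(2√M) = -0.00396671.
η_M = (∂Q/∂M)·(M/Q) = -0.00396671 × (22123/238.449) = -0.368.

-0.368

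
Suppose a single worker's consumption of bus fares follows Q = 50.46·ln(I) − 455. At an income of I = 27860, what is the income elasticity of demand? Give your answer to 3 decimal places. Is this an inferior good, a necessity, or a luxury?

0.821 (necessity)

At I = 27860: Q = 61.455.
dQ/dI = 50.46/I = 0.0018112 at this income.
η = (dQ/dI)·(I/Q) = 0.0018112 × (27860/61.455) = 0.821.
Since 0 < η < 1, the good is a necessity.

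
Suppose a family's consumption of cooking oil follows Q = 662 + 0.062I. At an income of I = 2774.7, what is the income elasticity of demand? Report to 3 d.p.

At I = 2774.7: Q = 834.031.
dQ/dI = 0.062.
η = (dQ/dI)·(I/Q) = 0.062 × (2774.7/834.031) = 0.206.

0.206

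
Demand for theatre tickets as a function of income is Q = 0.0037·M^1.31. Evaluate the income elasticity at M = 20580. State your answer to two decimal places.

1.31

For Q = A·M^β the income elasticity is constant and equal to β.
Here β = 1.31, so η = 1.31.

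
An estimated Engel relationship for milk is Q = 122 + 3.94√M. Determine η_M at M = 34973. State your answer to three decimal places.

At M = 34973: Q = 858.822.
dQ/dM = 3.94/(2√M) = 0.0105342 at this income.
η = (dQ/dM)·(M/Q) = 0.0105342 × (34973/858.822) = 0.429.

0.429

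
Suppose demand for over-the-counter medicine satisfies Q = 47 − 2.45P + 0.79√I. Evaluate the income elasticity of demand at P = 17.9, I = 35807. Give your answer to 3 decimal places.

0.490

At P = 17.9, I = 35807: Q = 152.635.
Holding P constant, ∂Q/∂I = 0.79/(2√I) = 0.00208744.
η_I = (∂Q/∂I)·(I/Q) = 0.00208744 × (35807/152.635) = 0.490.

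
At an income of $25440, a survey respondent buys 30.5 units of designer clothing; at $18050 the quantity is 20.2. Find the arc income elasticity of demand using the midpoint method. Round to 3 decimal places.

1.196

ΔQ = 20.2 − 30.5 = -10.3; midpoint Q̄ = (30.5 + 20.2)/2 = 25.35.
ΔI = 18050 − 25440 = -7390; midpoint Ī = (25440 + 18050)/2 = 21745.
η = (ΔQ/Q̄) ÷ (ΔI/Ī) = (-10.3/25.35) ÷ (-7390/21745) = 1.196.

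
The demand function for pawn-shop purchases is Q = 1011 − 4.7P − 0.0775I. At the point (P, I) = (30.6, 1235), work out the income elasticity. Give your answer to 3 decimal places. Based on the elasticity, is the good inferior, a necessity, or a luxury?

At P = 30.6, I = 1235: Q = 771.468.
Holding P constant, ∂Q/∂I = −0.0775.
η_I = (∂Q/∂I)·(I/Q) = -0.0775 × (1235/771.468) = -0.124.
Since η < 0, this is an inferior good.

-0.124 (inferior good)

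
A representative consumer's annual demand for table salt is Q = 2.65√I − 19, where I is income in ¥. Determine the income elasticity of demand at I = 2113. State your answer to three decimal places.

At I = 2113: Q = 102.814.
dQ/dI = 2.65/(2√I) = 0.0288248 at this income.
η = (dQ/dI)·(I/Q) = 0.0288248 × (2113/102.814) = 0.592.

0.592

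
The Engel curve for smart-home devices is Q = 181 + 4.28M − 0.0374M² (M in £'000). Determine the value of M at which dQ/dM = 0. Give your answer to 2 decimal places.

dQ/dM = 4.28 − 0.0748M.
The good is inferior where dQ/dM < 0. Setting dQ/dM = 0 gives M = 4.28 / 0.0748 = 57.22.

57.22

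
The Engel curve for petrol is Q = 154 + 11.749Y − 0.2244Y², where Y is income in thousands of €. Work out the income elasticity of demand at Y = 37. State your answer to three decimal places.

At Y = 37: Q = 281.5094.
dQ/dY = 11.749 − 0.4488Y = -4.85660.
η = (dQ/dY)·(Y/Q) = -4.85660 × (37/281.5094) = -0.638.

-0.638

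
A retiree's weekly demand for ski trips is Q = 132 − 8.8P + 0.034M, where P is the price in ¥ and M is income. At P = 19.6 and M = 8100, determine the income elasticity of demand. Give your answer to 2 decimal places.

1.17

At P = 19.6, M = 8100: Q = 234.920.
Holding P constant, ∂Q/∂M = 0.034.
η_M = (∂Q/∂M)·(M/Q) = 0.034 × (8100/234.920) = 1.17.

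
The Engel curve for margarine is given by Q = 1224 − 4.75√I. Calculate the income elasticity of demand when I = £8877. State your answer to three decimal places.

-0.288

At I = 8877: Q = 776.465.
dQ/dI = -4.75/(2√I) = -0.0252075 at this income.
η = (dQ/dI)·(I/Q) = -0.0252075 × (8877/776.465) = -0.288.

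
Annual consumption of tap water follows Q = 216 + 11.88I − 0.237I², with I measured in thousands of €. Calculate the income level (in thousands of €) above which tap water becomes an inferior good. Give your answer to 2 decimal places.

25.06

dQ/dI = 11.88 − 0.474I.
The good is inferior where dQ/dI < 0. Setting dQ/dI = 0 gives I = 11.88 / 0.474 = 25.06.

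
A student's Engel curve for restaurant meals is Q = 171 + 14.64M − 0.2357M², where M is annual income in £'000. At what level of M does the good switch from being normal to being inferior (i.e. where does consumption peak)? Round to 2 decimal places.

dQ/dM = 14.64 − 0.4714M.
The good is inferior where dQ/dM < 0. Setting dQ/dM = 0 gives M = 14.64 / 0.4714 = 31.06.

31.06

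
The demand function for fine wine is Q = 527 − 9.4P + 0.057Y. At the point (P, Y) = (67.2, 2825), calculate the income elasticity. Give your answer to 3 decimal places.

At P = 67.2, Y = 2825: Q = 56.345.
Holding P constant, ∂Q/∂Y = 0.057.
η_Y = (∂Q/∂Y)·(Y/Q) = 0.057 × (2825/56.345) = 2.858.

2.858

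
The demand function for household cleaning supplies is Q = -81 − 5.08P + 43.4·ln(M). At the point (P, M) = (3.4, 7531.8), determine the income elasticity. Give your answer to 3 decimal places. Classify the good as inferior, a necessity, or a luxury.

At P = 3.4, M = 7531.8: Q = 289.155.
Holding P constant, ∂Q/∂M = 43.4/M = 0.00576223.
η_M = (∂Q/∂M)·(M/Q) = 0.00576223 × (7531.8/289.155) = 0.150.
Since 0 < η < 1, this is a necessity.

0.150 (necessity)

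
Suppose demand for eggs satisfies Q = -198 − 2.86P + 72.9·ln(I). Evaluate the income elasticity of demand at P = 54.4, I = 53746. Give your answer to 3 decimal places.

At P = 54.4, I = 53746: Q = 440.445.
Holding P constant, ∂Q/∂I = 72.9/I = 0.00135638.
η_I = (∂Q/∂I)·(I/Q) = 0.00135638 × (53746/440.445) = 0.166.

0.166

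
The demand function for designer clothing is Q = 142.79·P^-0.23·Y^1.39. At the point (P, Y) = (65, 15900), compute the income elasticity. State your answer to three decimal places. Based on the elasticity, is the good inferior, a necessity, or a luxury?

1.390 (luxury)

For a multiplicative demand Q = A·P^α·Y^β, the income elasticity is β everywhere.
Here β = 1.39, so η = 1.390.
Since η > 1, this is a luxury.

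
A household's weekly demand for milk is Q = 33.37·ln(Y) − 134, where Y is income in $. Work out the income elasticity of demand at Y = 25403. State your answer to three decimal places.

0.163

At Y = 25403: Q = 204.459.
dQ/dY = 33.37/Y = 0.00131362 at this income.
η = (dQ/dY)·(Y/Q) = 0.00131362 × (25403/204.459) = 0.163.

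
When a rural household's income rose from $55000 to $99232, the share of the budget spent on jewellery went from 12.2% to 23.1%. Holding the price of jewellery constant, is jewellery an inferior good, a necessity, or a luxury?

The budget share rises as income rises, so η > 1.

luxury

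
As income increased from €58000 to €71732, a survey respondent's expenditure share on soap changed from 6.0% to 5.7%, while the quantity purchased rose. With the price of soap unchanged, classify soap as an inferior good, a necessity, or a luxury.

necessity

Quantity rises but the budget share falls as income rises, so 0 < η < 1.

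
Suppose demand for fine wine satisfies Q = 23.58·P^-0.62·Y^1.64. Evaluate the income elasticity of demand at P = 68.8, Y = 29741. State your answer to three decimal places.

1.640

For a multiplicative demand Q = A·P^α·Y^β, the income elasticity is β everywhere.
Here β = 1.64, so η = 1.640.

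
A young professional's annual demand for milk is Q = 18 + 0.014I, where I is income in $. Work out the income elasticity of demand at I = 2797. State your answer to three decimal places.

0.685

At I = 2797: Q = 57.158.
dQ/dI = 0.014.
η = (dQ/dI)·(I/Q) = 0.014 × (2797/57.158) = 0.685.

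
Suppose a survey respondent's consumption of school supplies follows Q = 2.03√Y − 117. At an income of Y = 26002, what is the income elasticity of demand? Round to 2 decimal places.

0.78

At Y = 26002: Q = 210.340.
dQ/dY = 2.03/(2√Y) = 0.00629452 at this income.
η = (dQ/dY)·(Y/Q) = 0.00629452 × (26002/210.340) = 0.78.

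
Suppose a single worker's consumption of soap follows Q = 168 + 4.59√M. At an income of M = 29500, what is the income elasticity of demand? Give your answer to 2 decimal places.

At M = 29500: Q = 956.358.
dQ/dM = 4.59/(2√M) = 0.013362 at this income.
η = (dQ/dM)·(M/Q) = 0.013362 × (29500/956.358) = 0.41.

0.41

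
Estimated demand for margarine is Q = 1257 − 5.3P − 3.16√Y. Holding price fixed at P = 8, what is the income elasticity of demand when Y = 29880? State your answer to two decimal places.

At P = 8, Y = 29880: Q = 668.368.
Holding P constant, ∂Q/∂Y = -3.16/(2√Y) = -0.00914043.
η_Y = (∂Q/∂Y)·(Y/Q) = -0.00914043 × (29880/668.368) = -0.41.

-0.41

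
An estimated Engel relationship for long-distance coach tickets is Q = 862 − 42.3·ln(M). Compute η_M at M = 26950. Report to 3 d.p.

At M = 26950: Q = 430.466.
dQ/dM = -42.3/M = -0.00156957 at this income.
η = (dQ/dM)·(M/Q) = -0.00156957 × (26950/430.466) = -0.098.

-0.098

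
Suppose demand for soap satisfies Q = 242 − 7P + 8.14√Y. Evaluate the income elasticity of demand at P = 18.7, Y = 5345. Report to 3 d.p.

0.421

At P = 18.7, Y = 5345: Q = 706.211.
Holding P constant, ∂Q/∂Y = 8.14/(2√Y) = 0.0556699.
η_Y = (∂Q/∂Y)·(Y/Q) = 0.0556699 × (5345/706.211) = 0.421.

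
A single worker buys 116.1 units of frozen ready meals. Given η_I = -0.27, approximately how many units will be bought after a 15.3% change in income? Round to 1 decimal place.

%ΔQ ≈ η × %ΔI = -0.27 × 15.3% = -4.131%.
New Q ≈ 116.1 × (1 − 0.04131) = 111.3.

111.3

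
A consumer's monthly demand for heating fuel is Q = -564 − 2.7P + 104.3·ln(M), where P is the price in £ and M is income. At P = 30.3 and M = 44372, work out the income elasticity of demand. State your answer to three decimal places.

0.222

At P = 30.3, M = 44372: Q = 470.238.
Holding P constant, ∂Q/∂M = 104.3/M = 0.00235058.
η_M = (∂Q/∂M)·(M/Q) = 0.00235058 × (44372/470.238) = 0.222.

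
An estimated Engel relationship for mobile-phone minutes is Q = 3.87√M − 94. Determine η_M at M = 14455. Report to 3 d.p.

At M = 14455: Q = 371.286.
dQ/dM = 3.87/(2√M) = 0.0160943 at this income.
η = (dQ/dM)·(M/Q) = 0.0160943 × (14455/371.286) = 0.627.

0.627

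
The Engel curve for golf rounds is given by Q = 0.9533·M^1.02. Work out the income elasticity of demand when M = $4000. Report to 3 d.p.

For Q = A·M^β the income elasticity is constant and equal to β.
Here β = 1.02, so η = 1.020.

1.020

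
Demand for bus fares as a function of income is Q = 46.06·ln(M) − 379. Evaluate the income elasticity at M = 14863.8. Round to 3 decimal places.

0.726

At M = 14863.8: Q = 63.484.
dQ/dM = 46.06/M = 0.0030988 at this income.
η = (dQ/dM)·(M/Q) = 0.0030988 × (14863.8/63.484) = 0.726.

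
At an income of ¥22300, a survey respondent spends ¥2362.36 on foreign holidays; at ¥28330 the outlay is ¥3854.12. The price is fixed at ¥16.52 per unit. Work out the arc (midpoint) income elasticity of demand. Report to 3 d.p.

2.015

With a constant price, Q₁ = 2362.36/16.52 = 143.000 and Q₂ = 3854.12/16.52 = 233.300 (equivalently, work directly with expenditure since P cancels).
Midpoint %ΔQ = (3854.12 − 2362.36)/3108.24 = 0.47994; midpoint %ΔI = (28330 − 22300)/25315 = 0.23820.
η = 0.47994 / 0.23820 = 2.015.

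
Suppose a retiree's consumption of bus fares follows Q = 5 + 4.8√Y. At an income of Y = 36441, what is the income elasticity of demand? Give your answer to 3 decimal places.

At Y = 36441: Q = 921.297.
dQ/dY = 4.8/(2√Y) = 0.0125723 at this income.
η = (dQ/dY)·(Y/Q) = 0.0125723 × (36441/921.297) = 0.497.

0.497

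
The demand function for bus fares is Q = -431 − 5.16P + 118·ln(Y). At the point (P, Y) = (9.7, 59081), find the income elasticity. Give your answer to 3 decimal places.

0.145

At P = 9.7, Y = 59081: Q = 815.374.
Holding P constant, ∂Q/∂Y = 118/Y = 0.00199726.
η_Y = (∂Q/∂Y)·(Y/Q) = 0.00199726 × (59081/815.374) = 0.145.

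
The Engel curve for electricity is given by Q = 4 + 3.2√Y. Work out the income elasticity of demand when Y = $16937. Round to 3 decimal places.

At Y = 16937: Q = 420.455.
dQ/dY = 3.2/(2√Y) = 0.0122942 at this income.
η = (dQ/dY)·(Y/Q) = 0.0122942 × (16937/420.455) = 0.495.

0.495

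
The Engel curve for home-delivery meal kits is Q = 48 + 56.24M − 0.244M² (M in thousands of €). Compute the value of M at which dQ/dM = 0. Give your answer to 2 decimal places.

115.25

dQ/dM = 56.24 − 0.488M.
The good is inferior where dQ/dM < 0. Setting dQ/dM = 0 gives M = 56.24 / 0.488 = 115.25.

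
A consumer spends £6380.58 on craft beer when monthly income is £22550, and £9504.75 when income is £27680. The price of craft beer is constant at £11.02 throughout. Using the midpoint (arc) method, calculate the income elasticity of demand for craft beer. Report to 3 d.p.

1.926

With a constant price, Q₁ = 6380.58/11.02 = 579.000 and Q₂ = 9504.75/11.02 = 862.500 (equivalently, work directly with expenditure since P cancels).
Midpoint %ΔQ = (9504.75 − 6380.58)/7942.67 = 0.39334; midpoint %ΔI = (27680 − 22550)/25115 = 0.20426.
η = 0.39334 / 0.20426 = 1.926.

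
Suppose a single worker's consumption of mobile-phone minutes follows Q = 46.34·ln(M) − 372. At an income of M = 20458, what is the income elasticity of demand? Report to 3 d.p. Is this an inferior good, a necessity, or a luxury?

0.527 (necessity)

At M = 20458: Q = 87.977.
dQ/dM = 46.34/M = 0.00226513 at this income.
η = (dQ/dM)·(M/Q) = 0.00226513 × (20458/87.977) = 0.527.
Since 0 < η < 1, the good is a necessity.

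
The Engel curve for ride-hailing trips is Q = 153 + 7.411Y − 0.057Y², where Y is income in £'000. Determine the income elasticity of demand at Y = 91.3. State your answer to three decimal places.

-0.772

At Y = 91.3: Q = 354.4900.
dQ/dY = 7.411 − 0.114Y = -2.99720.
η = (dQ/dY)·(Y/Q) = -2.99720 × (91.3/354.4900) = -0.772.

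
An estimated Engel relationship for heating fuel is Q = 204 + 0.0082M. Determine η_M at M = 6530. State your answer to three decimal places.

0.208

At M = 6530: Q = 257.546.
dQ/dM = 0.0082.
η = (dQ/dM)·(M/Q) = 0.0082 × (6530/257.546) = 0.208.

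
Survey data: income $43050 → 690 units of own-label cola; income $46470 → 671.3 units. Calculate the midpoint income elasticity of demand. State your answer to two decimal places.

-0.36

ΔQ = 671.3 − 690 = -18.7; midpoint Q̄ = (690 + 671.3)/2 = 680.65.
ΔI = 46470 − 43050 = 3420; midpoint Ī = (43050 + 46470)/2 = 44760.
η = (ΔQ/Q̄) ÷ (ΔI/Ī) = (-18.7/680.65) ÷ (3420/44760) = -0.36.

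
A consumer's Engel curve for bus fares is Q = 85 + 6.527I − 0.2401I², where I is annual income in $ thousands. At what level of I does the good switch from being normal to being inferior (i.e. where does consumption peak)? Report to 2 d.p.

dQ/dI = 6.527 − 0.4802I.
The good is inferior where dQ/dI < 0. Setting dQ/dI = 0 gives I = 6.527 / 0.4802 = 13.59.

13.59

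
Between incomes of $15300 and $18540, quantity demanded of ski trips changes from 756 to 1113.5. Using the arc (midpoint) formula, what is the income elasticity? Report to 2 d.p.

2.00

ΔQ = 1113.5 − 756 = 357.5; midpoint Q̄ = (756 + 1113.5)/2 = 934.75.
ΔI = 18540 − 15300 = 3240; midpoint Ī = (15300 + 18540)/2 = 16920.
η = (ΔQ/Q̄) ÷ (ΔI/Ī) = (357.5/934.75) ÷ (3240/16920) = 2.00.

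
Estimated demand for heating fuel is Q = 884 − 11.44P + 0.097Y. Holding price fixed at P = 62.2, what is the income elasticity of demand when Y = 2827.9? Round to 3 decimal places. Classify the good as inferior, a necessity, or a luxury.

0.614 (necessity)

At P = 62.2, Y = 2827.9: Q = 446.738.
Holding P constant, ∂Q/∂Y = 0.097.
η_Y = (∂Q/∂Y)·(Y/Q) = 0.097 × (2827.9/446.738) = 0.614.
Since 0 < η < 1, this is a necessity.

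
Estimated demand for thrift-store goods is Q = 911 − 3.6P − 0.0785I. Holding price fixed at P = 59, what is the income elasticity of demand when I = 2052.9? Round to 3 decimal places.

-0.300

At P = 59, I = 2052.9: Q = 537.447.
Holding P constant, ∂Q/∂I = −0.0785.
η_I = (∂Q/∂I)·(I/Q) = -0.0785 × (2052.9/537.447) = -0.300.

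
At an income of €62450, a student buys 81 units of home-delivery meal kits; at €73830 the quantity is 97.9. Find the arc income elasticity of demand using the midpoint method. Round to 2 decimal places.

ΔQ = 97.9 − 81 = 16.9; midpoint Q̄ = (81 + 97.9)/2 = 89.45.
ΔI = 73830 − 62450 = 11380; midpoint Ī = (62450 + 73830)/2 = 68140.
η = (ΔQ/Q̄) ÷ (ΔI/Ī) = (16.9/89.45) ÷ (11380/68140) = 1.13.

1.13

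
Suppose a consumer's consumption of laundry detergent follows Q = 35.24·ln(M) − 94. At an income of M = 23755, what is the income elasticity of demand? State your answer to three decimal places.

At M = 23755: Q = 261.062.
dQ/dM = 35.24/M = 0.00148348 at this income.
η = (dQ/dM)·(M/Q) = 0.00148348 × (23755/261.062) = 0.135.

0.135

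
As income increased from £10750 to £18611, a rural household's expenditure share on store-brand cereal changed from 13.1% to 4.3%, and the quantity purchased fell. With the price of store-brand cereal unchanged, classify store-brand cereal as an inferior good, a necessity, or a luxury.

Quantity demanded falls as income rises, so η < 0.

inferior good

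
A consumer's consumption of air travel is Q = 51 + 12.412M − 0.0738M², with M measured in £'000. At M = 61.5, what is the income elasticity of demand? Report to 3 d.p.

At M = 61.5: Q = 535.2080.
dQ/dM = 12.412 − 0.1476M = 3.33460.
η = (dQ/dM)·(M/Q) = 3.33460 × (61.5/535.2080) = 0.383.

0.383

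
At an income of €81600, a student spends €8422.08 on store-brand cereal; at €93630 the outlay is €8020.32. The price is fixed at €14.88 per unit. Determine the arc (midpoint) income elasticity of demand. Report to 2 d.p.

With a constant price, Q₁ = 8422.08/14.88 = 566.000 and Q₂ = 8020.32/14.88 = 539.000 (equivalently, work directly with expenditure since P cancels).
Midpoint %ΔQ = (8020.32 − 8422.08)/8221.20 = -0.04887; midpoint %ΔI = (93630 − 81600)/87615 = 0.13731.
η = -0.04887 / 0.13731 = -0.36.

-0.36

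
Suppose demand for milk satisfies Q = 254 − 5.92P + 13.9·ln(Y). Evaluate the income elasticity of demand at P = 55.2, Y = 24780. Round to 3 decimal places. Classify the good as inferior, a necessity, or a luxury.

At P = 55.2, Y = 24780: Q = 67.853.
Holding P constant, ∂Q/∂Y = 13.9/Y = 0.000560936.
η_Y = (∂Q/∂Y)·(Y/Q) = 0.000560936 × (24780/67.853) = 0.205.
Since 0 < η < 1, this is a necessity.

0.205 (necessity)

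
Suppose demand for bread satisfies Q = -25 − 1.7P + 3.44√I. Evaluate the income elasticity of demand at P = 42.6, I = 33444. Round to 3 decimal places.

0.592

At P = 42.6, I = 33444: Q = 531.677.
Holding P constant, ∂Q/∂I = 3.44/(2√I) = 0.00940523.
η_I = (∂Q/∂I)·(I/Q) = 0.00940523 × (33444/531.677) = 0.592.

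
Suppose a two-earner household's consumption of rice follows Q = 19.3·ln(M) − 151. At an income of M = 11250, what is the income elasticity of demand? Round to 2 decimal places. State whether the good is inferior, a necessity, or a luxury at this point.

At M = 11250: Q = 29.033.
dQ/dM = 19.3/M = 0.00171556 at this income.
η = (dQ/dM)·(M/Q) = 0.00171556 × (11250/29.033) = 0.66.
Since 0 < η < 1, the good is a necessity.

0.66 (necessity)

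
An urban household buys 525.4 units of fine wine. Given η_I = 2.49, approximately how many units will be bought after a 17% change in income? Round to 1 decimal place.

747.8

%ΔQ ≈ η × %ΔI = 2.49 × 17% = 42.33%.
New Q ≈ 525.4 × (1 + 0.4233) = 747.8.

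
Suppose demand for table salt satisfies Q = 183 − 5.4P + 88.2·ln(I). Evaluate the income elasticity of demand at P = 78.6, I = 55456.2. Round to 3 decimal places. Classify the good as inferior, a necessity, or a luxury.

0.122 (necessity)

At P = 78.6, I = 55456.2: Q = 721.999.
Holding P constant, ∂Q/∂I = 88.2/I = 0.00159044.
η_I = (∂Q/∂I)·(I/Q) = 0.00159044 × (55456.2/721.999) = 0.122.
Since 0 < η < 1, this is a necessity.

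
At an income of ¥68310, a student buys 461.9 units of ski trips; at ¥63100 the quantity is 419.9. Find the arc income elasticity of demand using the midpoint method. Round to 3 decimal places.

1.201

ΔQ = 419.9 − 461.9 = -42; midpoint Q̄ = (461.9 + 419.9)/2 = 440.9.
ΔI = 63100 − 68310 = -5210; midpoint Ī = (68310 + 63100)/2 = 65705.
η = (ΔQ/Q̄) ÷ (ΔI/Ī) = (-42/440.9) ÷ (-5210/65705) = 1.201.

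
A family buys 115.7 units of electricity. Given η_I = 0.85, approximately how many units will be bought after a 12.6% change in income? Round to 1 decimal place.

128.1

%ΔQ ≈ η × %ΔI = 0.85 × 12.6% = 10.71%.
New Q ≈ 115.7 × (1 + 0.1071) = 128.1.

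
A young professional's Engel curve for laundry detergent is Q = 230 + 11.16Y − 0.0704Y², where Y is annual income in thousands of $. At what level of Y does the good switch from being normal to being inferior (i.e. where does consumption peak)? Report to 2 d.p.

dQ/dY = 11.16 − 0.1408Y.
The good is inferior where dQ/dY < 0. Setting dQ/dY = 0 gives Y = 11.16 / 0.1408 = 79.26.

79.26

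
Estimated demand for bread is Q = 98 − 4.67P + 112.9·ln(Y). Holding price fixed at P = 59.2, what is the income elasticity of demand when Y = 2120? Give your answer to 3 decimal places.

0.165

At P = 59.2, Y = 2120: Q = 686.256.
Holding P constant, ∂Q/∂Y = 112.9/Y = 0.0532547.
η_Y = (∂Q/∂Y)·(Y/Q) = 0.0532547 × (2120/686.256) = 0.165.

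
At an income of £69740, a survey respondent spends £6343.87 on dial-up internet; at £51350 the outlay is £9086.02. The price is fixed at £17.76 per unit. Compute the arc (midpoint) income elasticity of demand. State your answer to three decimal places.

With a constant price, Q₁ = 6343.87/17.76 = 357.200 and Q₂ = 9086.02/17.76 = 511.600 (equivalently, work directly with expenditure since P cancels).
Midpoint %ΔQ = (9086.02 − 6343.87)/7714.95 = 0.35543; midpoint %ΔI = (51350 − 69740)/60545 = -0.30374.
η = 0.35543 / -0.30374 = -1.170.

-1.170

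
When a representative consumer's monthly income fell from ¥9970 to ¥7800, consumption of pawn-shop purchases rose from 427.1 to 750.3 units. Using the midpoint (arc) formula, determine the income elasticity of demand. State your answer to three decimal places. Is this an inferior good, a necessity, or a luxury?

ΔQ = 750.3 − 427.1 = 323.2; midpoint Q̄ = (427.1 + 750.3)/2 = 588.7.
ΔI = 7800 − 9970 = -2170; midpoint Ī = (9970 + 7800)/2 = 8885.
η = (ΔQ/Q̄) ÷ (ΔI/Ī) = (323.2/588.7) ÷ (-2170/8885) = -2.248.
η < 0 ⇒ inferior good.

-2.248 (inferior good)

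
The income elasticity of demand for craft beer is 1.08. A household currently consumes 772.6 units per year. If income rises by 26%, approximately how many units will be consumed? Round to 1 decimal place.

989.5

%ΔQ ≈ η × %ΔI = 1.08 × 26% = 28.08%.
New Q ≈ 772.6 × (1 + 0.2808) = 989.5.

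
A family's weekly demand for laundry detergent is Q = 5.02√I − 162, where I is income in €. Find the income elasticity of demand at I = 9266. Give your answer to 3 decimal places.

0.752

At I = 9266: Q = 321.226.
dQ/dI = 5.02/(2√I) = 0.0260752 at this income.
η = (dQ/dI)·(I/Q) = 0.0260752 × (9266/321.226) = 0.752.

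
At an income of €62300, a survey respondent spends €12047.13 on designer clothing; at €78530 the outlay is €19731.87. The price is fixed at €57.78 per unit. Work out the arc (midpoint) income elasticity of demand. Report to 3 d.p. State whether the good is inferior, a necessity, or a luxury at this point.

2.098 (luxury)

With a constant price, Q₁ = 12047.13/57.78 = 208.500 and Q₂ = 19731.87/57.78 = 341.500 (equivalently, work directly with expenditure since P cancels).
Midpoint %ΔQ = (19731.87 − 12047.13)/15889.50 = 0.48364; midpoint %ΔI = (78530 − 62300)/70415 = 0.23049.
η = 0.48364 / 0.23049 = 2.098.
η > 1 ⇒ luxury.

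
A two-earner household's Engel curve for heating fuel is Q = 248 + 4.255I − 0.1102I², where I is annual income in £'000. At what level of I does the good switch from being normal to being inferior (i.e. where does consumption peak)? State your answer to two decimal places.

19.31

dQ/dI = 4.255 − 0.2204I.
The good is inferior where dQ/dI < 0. Setting dQ/dI = 0 gives I = 4.255 / 0.2204 = 19.31.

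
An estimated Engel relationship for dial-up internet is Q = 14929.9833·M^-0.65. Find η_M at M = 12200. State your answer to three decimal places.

-0.650

For Q = A·M^β the income elasticity is constant and equal to β.
Here β = -0.65, so η = -0.650.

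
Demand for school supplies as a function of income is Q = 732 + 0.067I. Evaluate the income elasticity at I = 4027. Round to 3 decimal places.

At I = 4027: Q = 1001.809.
dQ/dI = 0.067.
η = (dQ/dI)·(I/Q) = 0.067 × (4027/1001.809) = 0.269.

0.269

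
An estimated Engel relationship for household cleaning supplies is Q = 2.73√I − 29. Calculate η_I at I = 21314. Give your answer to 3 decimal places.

0.539

At I = 21314: Q = 369.561.
dQ/dI = 2.73/(2√I) = 0.00934975 at this income.
η = (dQ/dI)·(I/Q) = 0.00934975 × (21314/369.561) = 0.539.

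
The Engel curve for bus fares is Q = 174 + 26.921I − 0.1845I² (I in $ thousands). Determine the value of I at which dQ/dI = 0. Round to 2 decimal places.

dQ/dI = 26.921 − 0.369I.
The good is inferior where dQ/dI < 0. Setting dQ/dI = 0 gives I = 26.921 / 0.369 = 72.96.

72.96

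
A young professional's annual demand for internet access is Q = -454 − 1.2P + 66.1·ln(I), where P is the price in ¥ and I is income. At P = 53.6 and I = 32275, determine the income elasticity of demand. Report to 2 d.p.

0.39

At P = 53.6, I = 32275: Q = 167.933.
Holding P constant, ∂Q/∂I = 66.1/I = 0.00204802.
η_I = (∂Q/∂I)·(I/Q) = 0.00204802 × (32275/167.933) = 0.39.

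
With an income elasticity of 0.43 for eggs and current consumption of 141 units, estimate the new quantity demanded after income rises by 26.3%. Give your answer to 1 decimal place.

%ΔQ ≈ η × %ΔI = 0.43 × 26.3% = 11.309%.
New Q ≈ 141 × (1 + 0.11309) = 156.9.

156.9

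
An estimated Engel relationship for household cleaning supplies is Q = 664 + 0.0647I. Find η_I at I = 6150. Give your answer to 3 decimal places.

At I = 6150: Q = 1061.905.
dQ/dI = 0.0647.
η = (dQ/dI)·(I/Q) = 0.0647 × (6150/1061.905) = 0.375.

0.375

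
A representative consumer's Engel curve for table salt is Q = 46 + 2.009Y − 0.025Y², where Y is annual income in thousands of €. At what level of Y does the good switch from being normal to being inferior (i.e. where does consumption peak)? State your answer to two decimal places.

40.18

dQ/dY = 2.009 − 0.05Y.
The good is inferior where dQ/dY < 0. Setting dQ/dY = 0 gives Y = 2.009 / 0.05 = 40.18.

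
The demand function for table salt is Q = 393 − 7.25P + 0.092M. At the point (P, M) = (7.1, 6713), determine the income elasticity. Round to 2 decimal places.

At P = 7.1, M = 6713: Q = 959.121.
Holding P constant, ∂Q/∂M = 0.092.
η_M = (∂Q/∂M)·(M/Q) = 0.092 × (6713/959.121) = 0.64.

0.64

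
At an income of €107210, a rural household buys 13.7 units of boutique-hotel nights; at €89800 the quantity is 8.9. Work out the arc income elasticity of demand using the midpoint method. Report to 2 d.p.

ΔQ = 8.9 − 13.7 = -4.8; midpoint Q̄ = (13.7 + 8.9)/2 = 11.3.
ΔI = 89800 − 107210 = -17410; midpoint Ī = (107210 + 89800)/2 = 98505.
η = (ΔQ/Q̄) ÷ (ΔI/Ī) = (-4.8/11.3) ÷ (-17410/98505) = 2.40.

2.40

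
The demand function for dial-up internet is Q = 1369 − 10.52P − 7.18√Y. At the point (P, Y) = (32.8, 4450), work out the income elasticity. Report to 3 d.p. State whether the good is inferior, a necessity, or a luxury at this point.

At P = 32.8, Y = 4450: Q = 544.978.
Holding P constant, ∂Q/∂Y = -7.18/(2√Y) = -0.0538164.
η_Y = (∂Q/∂Y)·(Y/Q) = -0.0538164 × (4450/544.978) = -0.439.
Since η < 0, this is an inferior good.

-0.439 (inferior good)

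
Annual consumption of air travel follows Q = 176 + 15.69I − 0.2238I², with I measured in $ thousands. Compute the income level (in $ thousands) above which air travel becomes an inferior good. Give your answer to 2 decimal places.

35.05

dQ/dI = 15.69 − 0.4476I.
The good is inferior where dQ/dI < 0. Setting dQ/dI = 0 gives I = 15.69 / 0.4476 = 35.05.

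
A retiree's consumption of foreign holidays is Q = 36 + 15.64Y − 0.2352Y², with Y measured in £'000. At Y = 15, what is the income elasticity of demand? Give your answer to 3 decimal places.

0.592

At Y = 15: Q = 217.6800.
dQ/dY = 15.64 − 0.4704Y = 8.58400.
η = (dQ/dY)·(Y/Q) = 8.58400 × (15/217.6800) = 0.592.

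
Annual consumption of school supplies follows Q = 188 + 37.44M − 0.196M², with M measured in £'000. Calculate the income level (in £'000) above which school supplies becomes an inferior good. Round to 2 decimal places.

95.51

dQ/dM = 37.44 − 0.392M.
The good is inferior where dQ/dM < 0. Setting dQ/dM = 0 gives M = 37.44 / 0.392 = 95.51.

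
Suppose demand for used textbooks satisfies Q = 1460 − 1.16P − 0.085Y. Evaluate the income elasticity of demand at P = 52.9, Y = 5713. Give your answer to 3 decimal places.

-0.532

At P = 52.9, Y = 5713: Q = 913.031.
Holding P constant, ∂Q/∂Y = −0.085.
η_Y = (∂Q/∂Y)·(Y/Q) = -0.085 × (5713/913.031) = -0.532.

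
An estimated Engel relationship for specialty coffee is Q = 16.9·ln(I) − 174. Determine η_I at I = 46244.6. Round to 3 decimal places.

At I = 46244.6: Q = 7.535.
dQ/dI = 16.9/I = 0.000365448 at this income.
η = (dQ/dI)·(I/Q) = 0.000365448 × (46244.6/7.535) = 2.243.

2.243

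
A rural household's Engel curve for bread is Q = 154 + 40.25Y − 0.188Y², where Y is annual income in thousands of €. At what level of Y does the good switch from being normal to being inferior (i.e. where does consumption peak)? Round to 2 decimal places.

dQ/dY = 40.25 − 0.376Y.
The good is inferior where dQ/dY < 0. Setting dQ/dY = 0 gives Y = 40.25 / 0.376 = 107.05.

107.05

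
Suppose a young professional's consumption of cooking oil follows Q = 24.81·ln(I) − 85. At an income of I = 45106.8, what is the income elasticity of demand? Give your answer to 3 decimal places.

At I = 45106.8: Q = 180.884.
dQ/dI = 24.81/I = 0.000550028 at this income.
η = (dQ/dI)·(I/Q) = 0.000550028 × (45106.8/180.884) = 0.137.

0.137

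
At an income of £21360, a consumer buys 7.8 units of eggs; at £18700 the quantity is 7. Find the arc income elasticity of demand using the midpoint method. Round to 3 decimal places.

0.814

ΔQ = 7 − 7.8 = -0.8; midpoint Q̄ = (7.8 + 7)/2 = 7.4.
ΔI = 18700 − 21360 = -2660; midpoint Ī = (21360 + 18700)/2 = 20030.
η = (ΔQ/Q̄) ÷ (ΔI/Ī) = (-0.8/7.4) ÷ (-2660/20030) = 0.814.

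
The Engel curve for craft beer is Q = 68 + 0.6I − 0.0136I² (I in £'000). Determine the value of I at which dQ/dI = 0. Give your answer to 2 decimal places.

dQ/dI = 0.6 − 0.0272I.
The good is inferior where dQ/dI < 0. Setting dQ/dI = 0 gives I = 0.6 / 0.0272 = 22.06.

22.06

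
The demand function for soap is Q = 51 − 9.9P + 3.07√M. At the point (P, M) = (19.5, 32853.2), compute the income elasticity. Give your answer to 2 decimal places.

0.67

At P = 19.5, M = 32853.2: Q = 414.401.
Holding P constant, ∂Q/∂M = 3.07/(2√M) = 0.00846875.
η_M = (∂Q/∂M)·(M/Q) = 0.00846875 × (32853.2/414.401) = 0.67.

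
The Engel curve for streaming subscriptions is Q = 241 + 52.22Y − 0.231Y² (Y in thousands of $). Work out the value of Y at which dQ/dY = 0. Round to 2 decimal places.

dQ/dY = 52.22 − 0.462Y.
The good is inferior where dQ/dY < 0. Setting dQ/dY = 0 gives Y = 52.22 / 0.462 = 113.03.

113.03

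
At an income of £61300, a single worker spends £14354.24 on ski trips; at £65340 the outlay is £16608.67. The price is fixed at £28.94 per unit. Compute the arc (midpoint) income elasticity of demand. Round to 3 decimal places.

With a constant price, Q₁ = 14354.24/28.94 = 496.000 and Q₂ = 16608.67/28.94 = 573.900 (equivalently, work directly with expenditure since P cancels).
Midpoint %ΔQ = (16608.67 − 14354.24)/15481.45 = 0.14562; midpoint %ΔI = (65340 − 61300)/63320 = 0.06380.
η = 0.14562 / 0.06380 = 2.282.

2.282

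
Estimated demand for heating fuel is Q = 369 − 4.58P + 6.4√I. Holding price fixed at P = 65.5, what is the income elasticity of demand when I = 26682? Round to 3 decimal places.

At P = 65.5, I = 26682: Q = 1114.426.
Holding P constant, ∂Q/∂I = 6.4/(2√I) = 0.0195903.
η_I = (∂Q/∂I)·(I/Q) = 0.0195903 × (26682/1114.426) = 0.469.

0.469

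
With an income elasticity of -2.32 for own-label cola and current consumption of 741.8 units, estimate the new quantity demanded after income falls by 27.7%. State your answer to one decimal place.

%ΔQ ≈ η × %ΔI = -2.32 × (-27.7%) = 64.264%.
New Q ≈ 741.8 × (1 + 0.64264) = 1218.5.

1218.5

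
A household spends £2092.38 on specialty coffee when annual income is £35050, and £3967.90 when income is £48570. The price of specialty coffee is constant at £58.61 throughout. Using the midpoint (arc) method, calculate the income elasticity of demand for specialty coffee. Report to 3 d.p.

1.914

With a constant price, Q₁ = 2092.38/58.61 = 35.700 and Q₂ = 3967.90/58.61 = 67.700 (equivalently, work directly with expenditure since P cancels).
Midpoint %ΔQ = (3967.90 − 2092.38)/3030.14 = 0.61895; midpoint %ΔI = (48570 − 35050)/41810 = 0.32337.
η = 0.61895 / 0.32337 = 1.914.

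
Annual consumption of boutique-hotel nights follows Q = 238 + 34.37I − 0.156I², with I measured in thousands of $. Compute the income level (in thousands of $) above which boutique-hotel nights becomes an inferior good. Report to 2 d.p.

dQ/dI = 34.37 − 0.312I.
The good is inferior where dQ/dI < 0. Setting dQ/dI = 0 gives I = 34.37 / 0.312 = 110.16.

110.16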